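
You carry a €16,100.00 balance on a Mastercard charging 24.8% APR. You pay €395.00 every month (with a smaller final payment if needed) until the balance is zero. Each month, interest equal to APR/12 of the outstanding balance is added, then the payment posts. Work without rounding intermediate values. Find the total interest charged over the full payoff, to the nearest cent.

Monthly rate r = 24.8%/12 = 2.06667% = 0.0206667.
Payoff takes n = ⌈−ln(1 − rB₀/P)/ln(1+r)⌉ = ⌈90.314⌉ = 91 payments; the last is €124.82.
Total paid = 90·€395.00 + €124.82 = €35,674.82.
Total interest = total paid − principal = €35,674.82 − €16,100.00 = €19,574.82.

€19,574.82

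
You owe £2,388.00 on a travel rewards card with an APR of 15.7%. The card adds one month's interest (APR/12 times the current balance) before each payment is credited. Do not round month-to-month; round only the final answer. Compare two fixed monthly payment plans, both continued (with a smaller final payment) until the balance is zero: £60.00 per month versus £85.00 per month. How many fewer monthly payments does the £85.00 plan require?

21 fewer payments

Monthly rate r = 15.7%/12 = 1.30833% = 0.0130833.
At £60.00/mo: n = ⌈−ln(1 − rB₀/P)/ln(1+r)⌉ = 57 payments (last £34.94); total interest = total paid − £2,388.00 = £1,006.94.
At £85.00/mo: 36 payments (last £21.23); total interest £608.23.
Payments saved = 57 − 36 = 21.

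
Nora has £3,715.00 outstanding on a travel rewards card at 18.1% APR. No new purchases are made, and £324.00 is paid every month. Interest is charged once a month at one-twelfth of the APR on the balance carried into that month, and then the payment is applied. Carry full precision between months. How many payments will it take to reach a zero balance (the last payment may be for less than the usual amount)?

Monthly rate r = 18.1%/12 = 1.50833% = 0.0150833.
Recurrence: B ← B·(1+r) − £324.00.
Month 1: interest £56.03; balance after payment £3,447.03.
Month 2: interest £51.99; balance after payment £3,175.03.
Closed form: n = −ln(1 − rB₀/P)/ln(1+r) = −ln(0.82705)/ln(1.01508) ≈ 12.684, so the balance reaches zero during payment 13.

13 months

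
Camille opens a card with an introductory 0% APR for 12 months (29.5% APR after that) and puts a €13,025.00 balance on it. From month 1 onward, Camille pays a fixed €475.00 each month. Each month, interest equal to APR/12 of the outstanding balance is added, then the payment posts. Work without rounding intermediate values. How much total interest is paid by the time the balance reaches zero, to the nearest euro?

€1,998

Promo months 1–12 at r₀ = 0%/12 = 0; months 13+ at r₁ = 29.5%/12 = 0.0245833.
After month 12 (no interest yet): B = €13,025.00 − 12·€475.00 = €7,325.00.
Then at r₁ with €475.00/mo: n₂ = −ln(1 − r₁·B/P)/ln(1+r₁) ≈ 19.62 → 20 more payments.
Total paid = 31·€475.00 + €297.71 = €15,022.71; interest = €15,022.71 − €13,025.00 = €1,997.71.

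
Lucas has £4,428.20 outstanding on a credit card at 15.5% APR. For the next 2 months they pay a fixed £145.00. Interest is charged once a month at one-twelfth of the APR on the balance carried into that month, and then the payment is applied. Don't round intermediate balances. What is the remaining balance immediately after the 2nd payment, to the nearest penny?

£4,251.46

Monthly rate r = 15.5%/12 = 1.29167% = 0.0129167.
Each month: B ← B·(1+r) − £145.00.
Month 1: interest £57.20; balance after payment £4,340.40.
Month 2: interest £56.06; balance after payment £4,251.46.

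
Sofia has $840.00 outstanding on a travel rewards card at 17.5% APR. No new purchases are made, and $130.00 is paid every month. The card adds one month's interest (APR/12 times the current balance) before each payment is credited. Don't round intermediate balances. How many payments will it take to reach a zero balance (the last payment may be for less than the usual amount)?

Monthly rate r = 17.5%/12 = 1.45833% = 0.0145833.
Recurrence: B ← B·(1+r) − $130.00.
Month 1: interest $12.25; balance after payment $722.25.
Month 2: interest $10.53; balance after payment $602.78.
Closed form: n = −ln(1 − rB₀/P)/ln(1+r) = −ln(0.90577)/ln(1.01458) ≈ 6.836, so the balance reaches zero during payment 7.

7 payments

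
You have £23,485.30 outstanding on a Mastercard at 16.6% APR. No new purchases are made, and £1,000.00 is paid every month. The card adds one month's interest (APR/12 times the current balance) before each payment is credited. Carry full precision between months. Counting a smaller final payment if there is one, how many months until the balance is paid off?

Monthly rate r = 16.6%/12 = 1.38333% = 0.0138333.
Recurrence: B ← B·(1+r) − £1,000.00.
Month 1: interest £324.88; balance after payment £22,810.18.
Month 2: interest £315.54; balance after payment £22,125.72.
Closed form: n = −ln(1 − rB₀/P)/ln(1+r) = −ln(0.67512)/ln(1.01383) ≈ 28.596, so the balance reaches zero during payment 29.

29 months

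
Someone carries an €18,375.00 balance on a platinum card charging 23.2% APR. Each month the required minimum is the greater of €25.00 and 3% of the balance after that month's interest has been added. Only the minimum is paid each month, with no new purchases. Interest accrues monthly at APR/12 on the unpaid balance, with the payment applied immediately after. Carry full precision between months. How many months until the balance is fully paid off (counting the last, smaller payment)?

328 months

Monthly rate r = 23.2%/12 = 1.93333% = 0.0193333.
While 3% of the post-interest balance exceeds €25.00, each month B ← (B·(1+r))·(1 − 0.03), i.e. B shrinks by the factor (1+r)·0.97 = 0.98875.
This holds for months 1–276. Entering month 277 the balance is €810.04; 3% of the post-interest balance is now below €25.00, so the flat €25.00 minimum applies from here.
From month 277 a fixed €25.00 at rate r clears €810.04 in 52 more payments. Total: 276 + 52 = 328 months.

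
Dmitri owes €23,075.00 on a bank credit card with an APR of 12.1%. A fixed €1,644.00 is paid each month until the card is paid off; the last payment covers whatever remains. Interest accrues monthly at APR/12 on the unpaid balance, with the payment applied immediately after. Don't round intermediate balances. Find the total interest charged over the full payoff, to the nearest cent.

€1,932.01

Monthly rate r = 12.1%/12 = 1.00833% = 0.0100833.
Payoff takes n = ⌈−ln(1 − rB₀/P)/ln(1+r)⌉ = ⌈15.210⌉ = 16 payments; the last is €347.01.
Total paid = 15·€1,644.00 + €347.01 = €25,007.01.
Total interest = total paid − principal = €25,007.01 − €23,075.00 = €1,932.01.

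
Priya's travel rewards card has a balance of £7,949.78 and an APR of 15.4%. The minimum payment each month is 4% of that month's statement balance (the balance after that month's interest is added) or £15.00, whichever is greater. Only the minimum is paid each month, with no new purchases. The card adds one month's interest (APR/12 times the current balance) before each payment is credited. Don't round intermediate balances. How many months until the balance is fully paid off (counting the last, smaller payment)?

Monthly rate r = 15.4%/12 = 1.28333% = 0.0128333.
While 4% of the post-interest balance exceeds £15.00, each month B ← (B·(1+r))·(1 − 0.04), i.e. B shrinks by the factor (1+r)·0.96 = 0.97232.
This holds for months 1–110. Entering month 111 the balance is £362.55; 4% of the post-interest balance is now below £15.00, so the flat £15.00 minimum applies from here.
From month 111 a fixed £15.00 at rate r clears £362.55 in 30 more payments. Total: 110 + 30 = 140 months.

140 months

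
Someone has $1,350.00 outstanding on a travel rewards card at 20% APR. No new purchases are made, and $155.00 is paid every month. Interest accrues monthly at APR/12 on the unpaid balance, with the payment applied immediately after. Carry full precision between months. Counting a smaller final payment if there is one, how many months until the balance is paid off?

Monthly rate r = 20%/12 = 1.66667% = 0.0166667.
Recurrence: B ← B·(1+r) − $155.00.
Month 1: interest $22.50; balance after payment $1,217.50.
Month 2: interest $20.29; balance after payment $1,082.79.
Closed form: n = −ln(1 − rB₀/P)/ln(1+r) = −ln(0.85484)/ln(1.01667) ≈ 9.489, so the balance reaches zero during payment 10.

10 payments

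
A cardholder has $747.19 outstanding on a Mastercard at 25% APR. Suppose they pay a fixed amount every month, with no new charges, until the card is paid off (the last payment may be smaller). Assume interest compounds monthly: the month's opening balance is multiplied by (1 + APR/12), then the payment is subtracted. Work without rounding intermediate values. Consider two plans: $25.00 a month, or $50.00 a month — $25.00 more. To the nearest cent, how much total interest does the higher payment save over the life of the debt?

$277.20

Monthly rate r = 25%/12 = 2.08333% = 0.0208333.
At $25.00/mo: n = ⌈−ln(1 − rB₀/P)/ln(1+r)⌉ = 48 payments (last $6.72); total interest = total paid − $747.19 = $434.53.
At $50.00/mo: 19 payments (last $4.52); total interest $157.33.
Interest saved = $434.53 − $157.33 = $277.20.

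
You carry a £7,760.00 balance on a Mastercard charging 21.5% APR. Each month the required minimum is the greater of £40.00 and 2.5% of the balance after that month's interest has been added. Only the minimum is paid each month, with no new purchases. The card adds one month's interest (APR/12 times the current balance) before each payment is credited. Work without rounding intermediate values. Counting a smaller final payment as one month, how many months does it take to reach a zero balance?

280 months

Monthly rate r = 21.5%/12 = 1.79167% = 0.0179167.
While 2.5% of the post-interest balance exceeds £40.00, each month B ← (B·(1+r))·(1 − 0.025), i.e. B shrinks by the factor (1+r)·0.975 = 0.99247.
This holds for months 1–212. Entering month 213 the balance is £1,562.54; 2.5% of the post-interest balance is now below £40.00, so the flat £40.00 minimum applies from here.
From month 213 a fixed £40.00 at rate r clears £1,562.54 in 68 more payments. Total: 212 + 68 = 280 months.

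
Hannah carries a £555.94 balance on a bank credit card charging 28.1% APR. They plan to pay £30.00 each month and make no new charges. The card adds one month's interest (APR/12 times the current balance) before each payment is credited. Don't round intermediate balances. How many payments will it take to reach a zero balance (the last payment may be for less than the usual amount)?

Monthly rate r = 28.1%/12 = 2.34167% = 0.0234167.
Recurrence: B ← B·(1+r) − £30.00.
Month 1: interest £13.02; balance after payment £538.96.
Month 2: interest £12.62; balance after payment £521.58.
Closed form: n = −ln(1 − rB₀/P)/ln(1+r) = −ln(0.56606)/ln(1.02342) ≈ 24.585, so the balance reaches zero during payment 25.

25 payments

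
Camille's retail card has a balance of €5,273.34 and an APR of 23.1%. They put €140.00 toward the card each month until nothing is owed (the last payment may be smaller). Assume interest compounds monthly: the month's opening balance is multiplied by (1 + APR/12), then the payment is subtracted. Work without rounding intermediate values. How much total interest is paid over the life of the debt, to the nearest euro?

Monthly rate r = 23.1%/12 = 1.925% = 0.01925.
Payoff takes n = ⌈−ln(1 − rB₀/P)/ln(1+r)⌉ = ⌈67.724⌉ = 68 payments; the last is €101.57.
Total paid = 67·€140.00 + €101.57 = €9,481.57.
Total interest = total paid − principal = €9,481.57 − €5,273.34 = €4,208.23.

€4,208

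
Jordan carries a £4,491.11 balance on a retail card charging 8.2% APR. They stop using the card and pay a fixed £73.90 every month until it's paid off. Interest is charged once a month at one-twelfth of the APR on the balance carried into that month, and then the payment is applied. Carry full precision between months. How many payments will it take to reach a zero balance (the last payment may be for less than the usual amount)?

79 payments

Monthly rate r = 8.2%/12 = 0.683333% = 0.00683333.
Recurrence: B ← B·(1+r) − £73.90.
Month 1: interest £30.69; balance after payment £4,447.90.
Month 2: interest £30.39; balance after payment £4,404.39.
Closed form: n = −ln(1 − rB₀/P)/ln(1+r) = −ln(0.58472)/ln(1.00683) ≈ 78.798, so the balance reaches zero during payment 79.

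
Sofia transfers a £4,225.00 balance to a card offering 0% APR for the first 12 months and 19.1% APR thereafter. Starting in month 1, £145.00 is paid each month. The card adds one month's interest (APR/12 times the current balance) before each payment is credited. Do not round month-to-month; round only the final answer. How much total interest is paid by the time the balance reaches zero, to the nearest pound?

£440

Promo months 1–12 at r₀ = 0%/12 = 0; months 13+ at r₁ = 19.1%/12 = 0.0159167.
After month 12 (no interest yet): B = £4,225.00 − 12·£145.00 = £2,485.00.
Then at r₁ with £145.00/mo: n₂ = −ln(1 − r₁·B/P)/ln(1+r₁) ≈ 20.17 → 21 more payments.
Total paid = 32·£145.00 + £24.94 = £4,664.94; interest = £4,664.94 − £4,225.00 = £439.94.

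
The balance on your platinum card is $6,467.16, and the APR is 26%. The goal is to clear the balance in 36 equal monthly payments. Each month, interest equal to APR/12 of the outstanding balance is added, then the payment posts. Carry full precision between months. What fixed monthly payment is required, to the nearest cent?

$260.57

Monthly rate r = 26%/12 = 2.16667% = 0.0216667.
Level-payment amortization: P = B₀·r / (1 − (1+r)^(−n)) = 6467.16·0.0216667 / (1 − 1.02167^(−36)).
Denominator 1 − (1+r)^(−36) = 0.537759567.
P = 140.122 / 0.537759567 ≈ 260.57.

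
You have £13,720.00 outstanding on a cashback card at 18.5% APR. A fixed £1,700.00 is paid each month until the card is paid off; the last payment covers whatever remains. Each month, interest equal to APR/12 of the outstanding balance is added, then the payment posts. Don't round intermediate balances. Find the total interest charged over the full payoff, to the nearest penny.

Monthly rate r = 18.5%/12 = 1.54167% = 0.0154167.
Payoff takes n = ⌈−ln(1 − rB₀/P)/ln(1+r)⌉ = ⌈8.685⌉ = 9 payments; the last is £1,167.13.
Total paid = 8·£1,700.00 + £1,167.13 = £14,767.13.
Total interest = total paid − principal = £14,767.13 − £13,720.00 = £1,047.13.

£1,047.13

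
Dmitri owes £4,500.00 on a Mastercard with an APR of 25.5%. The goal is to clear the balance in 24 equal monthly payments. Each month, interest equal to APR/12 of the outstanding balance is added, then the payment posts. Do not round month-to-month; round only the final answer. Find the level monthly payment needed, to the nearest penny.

Monthly rate r = 25.5%/12 = 2.125% = 0.02125.
Level-payment amortization: P = B₀·r / (1 − (1+r)^(−n)) = 4500.00·0.02125 / (1 − 1.02125^(−24)).
Denominator 1 − (1+r)^(−24) = 0.396287274.
P = 95.625 / 0.396287274 ≈ 241.30.

£241.30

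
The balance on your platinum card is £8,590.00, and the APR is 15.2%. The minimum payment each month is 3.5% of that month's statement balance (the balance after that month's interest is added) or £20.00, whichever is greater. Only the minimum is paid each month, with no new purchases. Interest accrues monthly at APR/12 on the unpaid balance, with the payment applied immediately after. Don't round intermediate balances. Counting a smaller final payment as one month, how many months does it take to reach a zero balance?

154 months

Monthly rate r = 15.2%/12 = 1.26667% = 0.0126667.
While 3.5% of the post-interest balance exceeds £20.00, each month B ← (B·(1+r))·(1 − 0.035), i.e. B shrinks by the factor (1+r)·0.965 = 0.97722.
This holds for months 1–119. Entering month 120 the balance is £553.68; 3.5% of the post-interest balance is now below £20.00, so the flat £20.00 minimum applies from here.
From month 120 a fixed £20.00 at rate r clears £553.68 in 35 more payments. Total: 119 + 35 = 154 months.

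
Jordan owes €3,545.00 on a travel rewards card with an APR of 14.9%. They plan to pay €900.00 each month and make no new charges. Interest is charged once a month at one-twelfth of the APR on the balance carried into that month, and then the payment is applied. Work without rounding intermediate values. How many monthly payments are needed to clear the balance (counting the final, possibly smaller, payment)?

5 months

Monthly rate r = 14.9%/12 = 1.24167% = 0.0124167.
Recurrence: B ← B·(1+r) − €900.00.
Month 1: interest €44.02; balance after payment €2,689.02.
Month 2: interest €33.39; balance after payment €1,822.41.
Month 3: interest €22.63; balance after payment €945.03.
Month 4: interest €11.73; balance after payment €56.77.
Month 5: interest €0.70; balance after payment €0.00.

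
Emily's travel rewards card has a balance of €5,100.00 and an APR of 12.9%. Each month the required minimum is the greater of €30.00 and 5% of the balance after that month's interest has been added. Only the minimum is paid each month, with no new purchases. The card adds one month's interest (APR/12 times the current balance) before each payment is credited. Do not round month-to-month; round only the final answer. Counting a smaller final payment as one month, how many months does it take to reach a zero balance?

Monthly rate r = 12.9%/12 = 1.075% = 0.01075.
While 5% of the post-interest balance exceeds €30.00, each month B ← (B·(1+r))·(1 − 0.05), i.e. B shrinks by the factor (1+r)·0.95 = 0.96021.
This holds for months 1–53. Entering month 54 the balance is €592.98; 5% of the post-interest balance is now below €30.00, so the flat €30.00 minimum applies from here.
From month 54 a fixed €30.00 at rate r clears €592.98 in 23 more payments. Total: 53 + 23 = 76 months.

76 months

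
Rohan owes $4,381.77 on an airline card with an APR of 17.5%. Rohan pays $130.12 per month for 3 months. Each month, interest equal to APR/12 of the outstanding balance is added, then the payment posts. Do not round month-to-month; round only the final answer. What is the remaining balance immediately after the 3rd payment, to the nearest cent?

$4,180.20

Monthly rate r = 17.5%/12 = 1.45833% = 0.0145833.
Each month: B ← B·(1+r) − $130.12.
Month 1: interest $63.90; balance after payment $4,315.55.
Month 2: interest $62.94; balance after payment $4,248.37.
Month 3: interest $61.96; balance after payment $4,180.20.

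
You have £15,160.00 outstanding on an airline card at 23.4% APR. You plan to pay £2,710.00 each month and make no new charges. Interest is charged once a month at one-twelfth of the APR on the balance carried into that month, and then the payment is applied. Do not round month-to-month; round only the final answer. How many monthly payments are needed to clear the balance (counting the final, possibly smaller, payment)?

Monthly rate r = 23.4%/12 = 1.95% = 0.0195.
Recurrence: B ← B·(1+r) − £2,710.00.
Month 1: interest £295.62; balance after payment £12,745.62.
Month 2: interest £248.54; balance after payment £10,284.16.
Month 3: interest £200.54; balance after payment £7,774.70.
Month 4: interest £151.61; balance after payment £5,216.31.
Month 5: interest £101.72; balance after payment £2,608.03.
Month 6: interest £50.86; balance after payment £0.00.

6 months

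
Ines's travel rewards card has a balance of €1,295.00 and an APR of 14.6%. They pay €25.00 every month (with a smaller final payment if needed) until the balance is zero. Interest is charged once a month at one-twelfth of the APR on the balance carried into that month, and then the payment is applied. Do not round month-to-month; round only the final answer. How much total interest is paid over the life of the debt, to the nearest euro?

Monthly rate r = 14.6%/12 = 1.21667% = 0.0121667.
Payoff takes n = ⌈−ln(1 − rB₀/P)/ln(1+r)⌉ = ⌈82.268⌉ = 83 payments; the last is €6.72.
Total paid = 82·€25.00 + €6.72 = €2,056.72.
Total interest = total paid − principal = €2,056.72 − €1,295.00 = €761.72.

€762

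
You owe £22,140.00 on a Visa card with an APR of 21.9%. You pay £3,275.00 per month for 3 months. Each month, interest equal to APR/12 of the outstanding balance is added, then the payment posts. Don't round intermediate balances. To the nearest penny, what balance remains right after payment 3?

£13,369.02

Monthly rate r = 21.9%/12 = 1.825% = 0.01825.
Each month: B ← B·(1+r) − £3,275.00.
Month 1: interest £404.05; balance after payment £19,269.06.
Month 2: interest £351.66; balance after payment £16,345.72.
Month 3: interest £298.31; balance after payment £13,369.02.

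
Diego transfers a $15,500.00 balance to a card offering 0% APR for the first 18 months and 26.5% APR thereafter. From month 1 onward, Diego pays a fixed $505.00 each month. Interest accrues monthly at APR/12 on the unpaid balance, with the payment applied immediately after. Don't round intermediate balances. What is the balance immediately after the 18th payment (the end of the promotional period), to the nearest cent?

$6,410.00

Promo months 1–18 at r₀ = 0%/12 = 0; months 19+ at r₁ = 26.5%/12 = 0.0220833.
After month 18 (no interest yet): B = $15,500.00 − 18·$505.00 = $6,410.00.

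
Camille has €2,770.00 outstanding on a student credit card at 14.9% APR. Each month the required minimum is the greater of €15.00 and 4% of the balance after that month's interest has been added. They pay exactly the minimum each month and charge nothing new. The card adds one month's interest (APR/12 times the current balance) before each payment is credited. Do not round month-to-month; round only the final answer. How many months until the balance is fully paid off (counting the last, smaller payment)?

101 months

Monthly rate r = 14.9%/12 = 1.24167% = 0.0124167.
While 4% of the post-interest balance exceeds €15.00, each month B ← (B·(1+r))·(1 − 0.04), i.e. B shrinks by the factor (1+r)·0.96 = 0.97192.
This holds for months 1–71. Entering month 72 the balance is €366.65; 4% of the post-interest balance is now below €15.00, so the flat €15.00 minimum applies from here.
From month 72 a fixed €15.00 at rate r clears €366.65 in 30 more payments. Total: 71 + 30 = 101 months.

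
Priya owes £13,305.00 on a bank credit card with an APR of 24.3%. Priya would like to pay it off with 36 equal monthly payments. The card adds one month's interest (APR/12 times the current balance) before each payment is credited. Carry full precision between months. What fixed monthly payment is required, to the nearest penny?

Monthly rate r = 24.3%/12 = 2.025% = 0.02025.
Level-payment amortization: P = B₀·r / (1 − (1+r)^(−n)) = 13305.00·0.02025 / (1 − 1.02025^(−36)).
Denominator 1 − (1+r)^(−36) = 0.514082796.
P = 269.426 / 0.514082796 ≈ 524.09.

£524.09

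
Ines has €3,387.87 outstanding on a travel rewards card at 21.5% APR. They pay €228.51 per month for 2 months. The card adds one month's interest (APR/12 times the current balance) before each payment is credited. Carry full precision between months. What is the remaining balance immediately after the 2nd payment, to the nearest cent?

Monthly rate r = 21.5%/12 = 1.79167% = 0.0179167.
Each month: B ← B·(1+r) − €228.51.
Month 1: interest €60.70; balance after payment €3,220.06.
Month 2: interest €57.69; balance after payment €3,049.24.

€3,049.24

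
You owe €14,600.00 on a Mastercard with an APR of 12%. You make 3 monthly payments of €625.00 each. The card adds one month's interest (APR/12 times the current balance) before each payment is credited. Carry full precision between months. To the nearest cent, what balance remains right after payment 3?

€13,148.58

Monthly rate r = 12%/12 = 1% = 0.01.
Each month: B ← B·(1+r) − €625.00.
Month 1: interest €146.00; balance after payment €14,121.00.
Month 2: interest €141.21; balance after payment €13,637.21.
Month 3: interest €136.37; balance after payment €13,148.58.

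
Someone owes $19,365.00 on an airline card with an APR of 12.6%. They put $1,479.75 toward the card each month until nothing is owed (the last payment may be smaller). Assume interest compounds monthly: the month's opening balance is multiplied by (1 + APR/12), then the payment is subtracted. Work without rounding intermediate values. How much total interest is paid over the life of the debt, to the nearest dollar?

$1,577

Monthly rate r = 12.6%/12 = 1.05% = 0.0105.
Payoff takes n = ⌈−ln(1 − rB₀/P)/ln(1+r)⌉ = ⌈14.151⌉ = 15 payments; the last is $225.14.
Total paid = 14·$1,479.75 + $225.14 = $20,941.64.
Total interest = total paid − principal = $20,941.64 − $19,365.00 = $1,576.64.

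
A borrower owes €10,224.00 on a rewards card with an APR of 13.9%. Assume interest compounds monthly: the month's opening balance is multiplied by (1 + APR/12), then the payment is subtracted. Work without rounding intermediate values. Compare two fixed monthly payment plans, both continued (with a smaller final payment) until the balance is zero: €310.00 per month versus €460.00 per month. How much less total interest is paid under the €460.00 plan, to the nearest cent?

Monthly rate r = 13.9%/12 = 1.15833% = 0.0115833.
At €310.00/mo: n = ⌈−ln(1 − rB₀/P)/ln(1+r)⌉ = 42 payments (last €245.82); total interest = total paid − €10,224.00 = €2,731.82.
At €460.00/mo: 26 payments (last €389.74); total interest €1,665.74.
Interest saved = €2,731.82 − €1,665.74 = €1,066.08.

€1,066.08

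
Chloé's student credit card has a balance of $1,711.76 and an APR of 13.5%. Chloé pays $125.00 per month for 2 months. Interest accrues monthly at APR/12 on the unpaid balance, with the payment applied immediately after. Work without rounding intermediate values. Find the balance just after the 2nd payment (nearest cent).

Monthly rate r = 13.5%/12 = 1.125% = 0.01125.
Each month: B ← B·(1+r) − $125.00.
Month 1: interest $19.26; balance after payment $1,606.02.
Month 2: interest $18.07; balance after payment $1,499.08.

$1,499.08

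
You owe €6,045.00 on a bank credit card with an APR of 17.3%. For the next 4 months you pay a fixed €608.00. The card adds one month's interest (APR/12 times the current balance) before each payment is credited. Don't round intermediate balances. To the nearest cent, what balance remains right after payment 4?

€3,916.11

Monthly rate r = 17.3%/12 = 1.44167% = 0.0144167.
Each month: B ← B·(1+r) − €608.00.
Month 1: interest €87.15; balance after payment €5,524.15.
Month 2: interest €79.64; balance after payment €4,995.79.
Month 3: interest €72.02; balance after payment €4,459.81.
Month 4: interest €64.30; balance after payment €3,916.11.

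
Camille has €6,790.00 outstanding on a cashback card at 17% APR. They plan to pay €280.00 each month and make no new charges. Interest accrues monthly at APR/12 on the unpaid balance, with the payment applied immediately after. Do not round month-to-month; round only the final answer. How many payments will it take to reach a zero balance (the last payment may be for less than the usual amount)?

Monthly rate r = 17%/12 = 1.41667% = 0.0141667.
Recurrence: B ← B·(1+r) − €280.00.
Month 1: interest €96.19; balance after payment €6,606.19.
Month 2: interest €93.59; balance after payment €6,419.78.
Closed form: n = −ln(1 − rB₀/P)/ln(1+r) = −ln(0.65646)/ln(1.01417) ≈ 29.920, so the balance reaches zero during payment 30.

30 payments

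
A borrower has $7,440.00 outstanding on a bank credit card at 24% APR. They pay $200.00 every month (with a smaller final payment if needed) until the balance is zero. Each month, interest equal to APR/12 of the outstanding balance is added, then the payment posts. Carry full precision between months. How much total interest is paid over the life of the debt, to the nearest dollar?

Monthly rate r = 24%/12 = 2% = 0.02.
Payoff takes n = ⌈−ln(1 − rB₀/P)/ln(1+r)⌉ = ⌈68.808⌉ = 69 payments; the last is $161.89.
Total paid = 68·$200.00 + $161.89 = $13,761.89.
Total interest = total paid − principal = $13,761.89 − $7,440.00 = $6,321.89.

$6,322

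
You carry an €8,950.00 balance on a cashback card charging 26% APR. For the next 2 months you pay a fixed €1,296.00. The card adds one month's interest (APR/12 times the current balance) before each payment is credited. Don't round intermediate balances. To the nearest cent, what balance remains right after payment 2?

€6,721.95

Monthly rate r = 26%/12 = 2.16667% = 0.0216667.
Each month: B ← B·(1+r) − €1,296.00.
Month 1: interest €193.92; balance after payment €7,847.92.
Month 2: interest €170.04; balance after payment €6,721.95.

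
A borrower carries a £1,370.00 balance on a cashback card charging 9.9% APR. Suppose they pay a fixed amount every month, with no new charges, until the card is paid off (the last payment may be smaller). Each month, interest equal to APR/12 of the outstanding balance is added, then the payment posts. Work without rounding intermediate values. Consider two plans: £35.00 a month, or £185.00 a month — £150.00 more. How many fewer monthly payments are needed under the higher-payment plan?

Monthly rate r = 9.9%/12 = 0.825% = 0.00825.
At £35.00/mo: n = ⌈−ln(1 − rB₀/P)/ln(1+r)⌉ = 48 payments (last £16.31); total interest = total paid − £1,370.00 = £291.31.
At £185.00/mo: 8 payments (last £124.63); total interest £49.63.
Payments saved = 48 − 8 = 40.

40 fewer payments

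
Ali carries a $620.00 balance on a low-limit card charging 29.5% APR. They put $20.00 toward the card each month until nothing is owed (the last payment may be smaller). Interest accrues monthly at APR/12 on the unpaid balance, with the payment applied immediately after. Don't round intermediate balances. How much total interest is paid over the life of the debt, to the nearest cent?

Monthly rate r = 29.5%/12 = 2.45833% = 0.0245833.
Payoff takes n = ⌈−ln(1 − rB₀/P)/ln(1+r)⌉ = ⌈59.122⌉ = 60 payments; the last is $2.46.
Total paid = 59·$20.00 + $2.46 = $1,182.46.
Total interest = total paid − principal = $1,182.46 − $620.00 = $562.46.

$562.46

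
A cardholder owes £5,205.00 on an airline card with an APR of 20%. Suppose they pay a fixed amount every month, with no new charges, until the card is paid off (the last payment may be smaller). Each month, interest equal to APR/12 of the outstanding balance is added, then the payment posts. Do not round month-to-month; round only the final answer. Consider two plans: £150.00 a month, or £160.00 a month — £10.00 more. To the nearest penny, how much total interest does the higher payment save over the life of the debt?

£273.65

Monthly rate r = 20%/12 = 1.66667% = 0.0166667.
At £150.00/mo: n = ⌈−ln(1 − rB₀/P)/ln(1+r)⌉ = 53 payments (last £36.68); total interest = total paid − £5,205.00 = £2,631.68.
At £160.00/mo: 48 payments (last £43.03); total interest £2,358.03.
Interest saved = £2,631.68 − £2,358.03 = £273.65.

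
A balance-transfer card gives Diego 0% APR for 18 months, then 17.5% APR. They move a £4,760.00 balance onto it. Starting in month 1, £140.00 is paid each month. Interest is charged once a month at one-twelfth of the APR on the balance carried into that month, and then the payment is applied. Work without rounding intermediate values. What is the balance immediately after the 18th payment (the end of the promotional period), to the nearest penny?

£2,240.00

Promo months 1–18 at r₀ = 0%/12 = 0; months 19+ at r₁ = 17.5%/12 = 0.0145833.
After month 18 (no interest yet): B = £4,760.00 − 18·£140.00 = £2,240.00.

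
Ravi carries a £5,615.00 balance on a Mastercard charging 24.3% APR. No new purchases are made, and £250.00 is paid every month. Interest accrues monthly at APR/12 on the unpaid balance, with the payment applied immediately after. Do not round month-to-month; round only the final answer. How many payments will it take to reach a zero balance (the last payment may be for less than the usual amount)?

31 payments

Monthly rate r = 24.3%/12 = 2.025% = 0.02025.
Recurrence: B ← B·(1+r) − £250.00.
Month 1: interest £113.70; balance after payment £5,478.70.
Month 2: interest £110.94; balance after payment £5,339.65.
Closed form: n = −ln(1 − rB₀/P)/ln(1+r) = −ln(0.54519)/ln(1.02025) ≈ 30.259, so the balance reaches zero during payment 31.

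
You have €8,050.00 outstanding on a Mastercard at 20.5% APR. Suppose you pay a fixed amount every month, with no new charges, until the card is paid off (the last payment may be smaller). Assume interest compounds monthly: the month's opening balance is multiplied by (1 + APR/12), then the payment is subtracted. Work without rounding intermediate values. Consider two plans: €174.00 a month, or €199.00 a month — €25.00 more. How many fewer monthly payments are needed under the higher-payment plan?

23 fewer payments

Monthly rate r = 20.5%/12 = 1.70833% = 0.0170833.
At €174.00/mo: n = ⌈−ln(1 − rB₀/P)/ln(1+r)⌉ = 93 payments (last €40.54); total interest = total paid − €8,050.00 = €7,998.54.
At €199.00/mo: 70 payments (last €68.66); total interest €5,749.66.
Payments saved = 93 − 70 = 23.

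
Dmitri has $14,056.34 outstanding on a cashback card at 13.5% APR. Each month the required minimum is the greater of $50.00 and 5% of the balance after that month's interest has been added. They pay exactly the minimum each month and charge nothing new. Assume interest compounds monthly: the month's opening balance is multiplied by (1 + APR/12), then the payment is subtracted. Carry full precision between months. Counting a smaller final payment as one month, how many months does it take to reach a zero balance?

89 months

Monthly rate r = 13.5%/12 = 1.125% = 0.01125.
While 5% of the post-interest balance exceeds $50.00, each month B ← (B·(1+r))·(1 − 0.05), i.e. B shrinks by the factor (1+r)·0.95 = 0.96069.
This holds for months 1–67. Entering month 68 the balance is $956.92; 5% of the post-interest balance is now below $50.00, so the flat $50.00 minimum applies from here.
From month 68 a fixed $50.00 at rate r clears $956.92 in 22 more payments. Total: 67 + 22 = 89 months.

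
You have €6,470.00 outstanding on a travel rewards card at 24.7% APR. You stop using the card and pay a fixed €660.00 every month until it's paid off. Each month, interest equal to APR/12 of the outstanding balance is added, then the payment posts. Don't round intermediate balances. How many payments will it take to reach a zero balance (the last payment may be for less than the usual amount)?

12 months

Monthly rate r = 24.7%/12 = 2.05833% = 0.0205833.
Recurrence: B ← B·(1+r) − €660.00.
Month 1: interest €133.17; balance after payment €5,943.17.
Month 2: interest €122.33; balance after payment €5,405.50.
Closed form: n = −ln(1 − rB₀/P)/ln(1+r) = −ln(0.79822)/ln(1.02058) ≈ 11.061, so the balance reaches zero during payment 12.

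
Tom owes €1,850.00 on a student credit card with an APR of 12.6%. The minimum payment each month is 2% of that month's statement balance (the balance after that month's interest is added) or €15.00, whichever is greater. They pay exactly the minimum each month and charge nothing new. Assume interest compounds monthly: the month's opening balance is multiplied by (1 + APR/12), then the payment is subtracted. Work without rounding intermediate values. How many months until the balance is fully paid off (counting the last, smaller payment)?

164 months

Monthly rate r = 12.6%/12 = 1.05% = 0.0105.
While 2% of the post-interest balance exceeds €15.00, each month B ← (B·(1+r))·(1 − 0.02), i.e. B shrinks by the factor (1+r)·0.98 = 0.99029.
This holds for months 1–94. Entering month 95 the balance is €739.33; 2% of the post-interest balance is now below €15.00, so the flat €15.00 minimum applies from here.
From month 95 a fixed €15.00 at rate r clears €739.33 in 70 more payments. Total: 94 + 70 = 164 months.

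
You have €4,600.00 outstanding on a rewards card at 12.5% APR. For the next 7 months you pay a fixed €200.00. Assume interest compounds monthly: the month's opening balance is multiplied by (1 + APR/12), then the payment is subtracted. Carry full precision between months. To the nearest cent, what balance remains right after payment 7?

Monthly rate r = 12.5%/12 = 1.04167% = 0.0104167.
Each month: B ← B·(1+r) − €200.00.
Month 1: interest €47.92; balance after payment €4,447.92.
Month 2: interest €46.33; balance after payment €4,294.25.
Month 3: interest €44.73; balance after payment €4,138.98.
Month 4: interest €43.11; balance after payment €3,982.10.
Month 5: interest €41.48; balance after payment €3,823.58.
Month 6: interest €39.83; balance after payment €3,663.40.
Month 7: interest €38.16; balance after payment €3,501.56.

€3,501.56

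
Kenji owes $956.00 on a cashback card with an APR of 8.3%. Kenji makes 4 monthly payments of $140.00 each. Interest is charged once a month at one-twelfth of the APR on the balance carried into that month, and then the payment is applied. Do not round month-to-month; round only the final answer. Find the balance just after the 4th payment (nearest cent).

Monthly rate r = 8.3%/12 = 0.691667% = 0.00691667.
Each month: B ← B·(1+r) − $140.00.
Month 1: interest $6.61; balance after payment $822.61.
Month 2: interest $5.69; balance after payment $688.30.
Month 3: interest $4.76; balance after payment $553.06.
Month 4: interest $3.83; balance after payment $416.89.

$416.89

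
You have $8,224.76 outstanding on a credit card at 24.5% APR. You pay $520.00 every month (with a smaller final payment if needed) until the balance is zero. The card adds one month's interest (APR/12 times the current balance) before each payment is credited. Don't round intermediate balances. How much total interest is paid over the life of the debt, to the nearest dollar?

Monthly rate r = 24.5%/12 = 2.04167% = 0.0204167.
Payoff takes n = ⌈−ln(1 − rB₀/P)/ln(1+r)⌉ = ⌈19.295⌉ = 20 payments; the last is $154.61.
Total paid = 19·$520.00 + $154.61 = $10,034.61.
Total interest = total paid − principal = $10,034.61 − $8,224.76 = $1,809.85.

$1,810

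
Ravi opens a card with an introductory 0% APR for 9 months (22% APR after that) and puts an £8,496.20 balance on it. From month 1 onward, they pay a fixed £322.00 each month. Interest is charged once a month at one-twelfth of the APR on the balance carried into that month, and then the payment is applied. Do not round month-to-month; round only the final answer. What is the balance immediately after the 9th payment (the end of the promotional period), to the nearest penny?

Promo months 1–9 at r₀ = 0%/12 = 0; months 10+ at r₁ = 22%/12 = 0.0183333.
After month 9 (no interest yet): B = £8,496.20 − 9·£322.00 = £5,598.20.

£5,598.20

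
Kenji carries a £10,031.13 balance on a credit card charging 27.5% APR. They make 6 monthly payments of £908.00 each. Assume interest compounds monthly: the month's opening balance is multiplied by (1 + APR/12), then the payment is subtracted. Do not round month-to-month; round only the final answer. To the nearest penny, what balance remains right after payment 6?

Monthly rate r = 27.5%/12 = 2.29167% = 0.0229167.
Each month: B ← B·(1+r) − £908.00.
Month 1: interest £229.88; balance after payment £9,353.01.
Month 2: interest £214.34; balance after payment £8,659.35.
Month 3: interest £198.44; balance after payment £7,949.79.
Month 4: interest £182.18; balance after payment £7,223.98.
Month 5: interest £165.55; balance after payment £6,481.53.
Month 6: interest £148.53; balance after payment £5,722.06.

£5,722.06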